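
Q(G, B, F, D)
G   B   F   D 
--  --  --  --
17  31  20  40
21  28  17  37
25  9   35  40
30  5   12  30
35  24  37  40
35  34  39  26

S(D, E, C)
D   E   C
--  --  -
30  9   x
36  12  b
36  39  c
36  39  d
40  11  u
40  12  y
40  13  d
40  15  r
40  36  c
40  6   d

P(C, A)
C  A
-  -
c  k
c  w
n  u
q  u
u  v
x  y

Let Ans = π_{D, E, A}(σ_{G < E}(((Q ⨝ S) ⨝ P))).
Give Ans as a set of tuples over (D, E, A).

{(40, 36, k), (40, 36, w)}

Joining Q and S on D yields {(17, 31, 20, 40, 11, u), (17, 31, 20, 40, 12, y), (17, 31, 20, 40, 13, d), (17, 31, 20, 40, 15, r), (17, 31, 20, 40, 36, c), (17, 31, 20, 40, 6, d), (25, 9, 35, 40, 11, u), (25, 9, 35, 40, 12, y), (25, 9, 35, 40, 13, d), (25, 9, 35, 40, 15, r), (25, 9, 35, 40, 36, c), (25, 9, 35, 40, 6, d), (30, 5, 12, 30, 9, x), (35, 24, 37, 40, 11, u), (35, 24, 37, 40, 12, y), (35, 24, 37, 40, 13, d), (35, 24, 37, 40, 15, r), (35, 24, 37, 40, 36, c), (35, 24, 37, 40, 6, d)}.
Joining (Q ⨝ S) and P on C yields {(17, 31, 20, 40, 11, u, v), (17, 31, 20, 40, 36, c, k), (17, 31, 20, 40, 36, c, w), (25, 9, 35, 40, 11, u, v), (25, 9, 35, 40, 36, c, k), (25, 9, 35, 40, 36, c, w), (30, 5, 12, 30, 9, x, y), (35, 24, 37, 40, 11, u, v), (35, 24, 37, 40, 36, c, k), (35, 24, 37, 40, 36, c, w)}.
Selection G < E: {(17, 31, 20, 40, 36, c, k), (17, 31, 20, 40, 36, c, w), (25, 9, 35, 40, 36, c, k), (25, 9, 35, 40, 36, c, w), (35, 24, 37, 40, 36, c, k), (35, 24, 37, 40, 36, c, w)}
Projecting to D, E, A (4 duplicate(s) eliminated): {(40, 36, k), (40, 36, w)}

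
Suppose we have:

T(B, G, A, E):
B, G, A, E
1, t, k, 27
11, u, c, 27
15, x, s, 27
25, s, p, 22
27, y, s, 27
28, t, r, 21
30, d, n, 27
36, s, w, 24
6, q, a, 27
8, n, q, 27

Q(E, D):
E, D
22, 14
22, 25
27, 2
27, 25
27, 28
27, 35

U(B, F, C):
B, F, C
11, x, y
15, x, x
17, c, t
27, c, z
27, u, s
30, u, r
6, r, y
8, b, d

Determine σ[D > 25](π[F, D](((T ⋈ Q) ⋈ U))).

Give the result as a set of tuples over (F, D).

Joining T and Q on E yields {(1, t, k, 27, 2), (1, t, k, 27, 25), (1, t, k, 27, 28), (1, t, k, 27, 35), (11, u, c, 27, 2), (11, u, c, 27, 25), (11, u, c, 27, 28), (11, u, c, 27, 35), (15, x, s, 27, 2), (15, x, s, 27, 25), (15, x, s, 27, 28), (15, x, s, 27, 35), (25, s, p, 22, 14), (25, s, p, 22, 25), (27, y, s, 27, 2), (27, y, s, 27, 25), (27, y, s, 27, 28), (27, y, s, 27, 35), (30, d, n, 27, 2), (30, d, n, 27, 25), (30, d, n, 27, 28), (30, d, n, 27, 35), (6, q, a, 27, 2), (6, q, a, 27, 25), (6, q, a, 27, 28), (6, q, a, 27, 35), (8, n, q, 27, 2), (8, n, q, 27, 25), (8, n, q, 27, 28), (8, n, q, 27, 35)}.
Joining (T ⋈ Q) and U on B yields {(11, u, c, 27, 2, x, y), (11, u, c, 27, 25, x, y), (11, u, c, 27, 28, x, y), (11, u, c, 27, 35, x, y), (15, x, s, 27, 2, x, x), (15, x, s, 27, 25, x, x), (15, x, s, 27, 28, x, x), (15, x, s, 27, 35, x, x), (27, y, s, 27, 2, c, z), (27, y, s, 27, 2, u, s), (27, y, s, 27, 25, c, z), (27, y, s, 27, 25, u, s), (27, y, s, 27, 28, c, z), (27, y, s, 27, 28, u, s), (27, y, s, 27, 35, c, z), (27, y, s, 27, 35, u, s), (30, d, n, 27, 2, u, r), (30, d, n, 27, 25, u, r), (30, d, n, 27, 28, u, r), (30, d, n, 27, 35, u, r), (6, q, a, 27, 2, r, y), (6, q, a, 27, 25, r, y), (6, q, a, 27, 28, r, y), (6, q, a, 27, 35, r, y), (8, n, q, 27, 2, b, d), (8, n, q, 27, 25, b, d), (8, n, q, 27, 28, b, d), (8, n, q, 27, 35, b, d)}.
π[F, D]: project onto (F, D) (8 duplicate(s) eliminated) → {(b, 2), (b, 25), (b, 28), (b, 35), (c, 2), (c, 25), (c, 28), (c, 35), (r, 2), (r, 25), (r, 28), (r, 35), (u, 2), (u, 25), (u, 28), (u, 35), (x, 2), (x, 25), (x, 28), (x, 35)}
Filtering on D > 25 leaves {(b, 28), (b, 35), (c, 28), (c, 35), (r, 28), (r, 35), (u, 28), (u, 35), (x, 28), (x, 35)}.

{(b, 28), (b, 35), (c, 28), (c, 35), (r, 28), (r, 35), (u, 28), (u, 35), (x, 28), (x, 35)}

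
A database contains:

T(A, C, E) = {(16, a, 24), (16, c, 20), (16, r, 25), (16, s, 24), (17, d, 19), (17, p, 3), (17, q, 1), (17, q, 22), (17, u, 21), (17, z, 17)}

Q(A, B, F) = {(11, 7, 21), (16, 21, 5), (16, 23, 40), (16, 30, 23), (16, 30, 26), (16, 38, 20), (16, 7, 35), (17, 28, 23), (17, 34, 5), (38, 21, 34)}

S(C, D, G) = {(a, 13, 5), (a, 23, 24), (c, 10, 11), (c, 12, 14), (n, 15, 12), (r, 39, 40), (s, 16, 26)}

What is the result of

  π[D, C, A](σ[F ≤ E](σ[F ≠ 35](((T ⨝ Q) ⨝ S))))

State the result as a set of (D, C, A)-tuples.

Joining T and Q on A yields {(16, a, 24, 21, 5), (16, a, 24, 23, 40), (16, a, 24, 30, 23), (16, a, 24, 30, 26), (16, a, 24, 38, 20), (16, a, 24, 7, 35), (16, c, 20, 21, 5), (16, c, 20, 23, 40), (16, c, 20, 30, 23), (16, c, 20, 30, 26), (16, c, 20, 38, 20), (16, c, 20, 7, 35), (16, r, 25, 21, 5), (16, r, 25, 23, 40), (16, r, 25, 30, 23), (16, r, 25, 30, 26), (16, r, 25, 38, 20), (16, r, 25, 7, 35), (16, s, 24, 21, 5), (16, s, 24, 23, 40), (16, s, 24, 30, 23), (16, s, 24, 30, 26), (16, s, 24, 38, 20), (16, s, 24, 7, 35), (17, d, 19, 28, 23), (17, d, 19, 34, 5), (17, p, 3, 28, 23), (17, p, 3, 34, 5), (17, q, 1, 28, 23), (17, q, 1, 34, 5), (17, q, 22, 28, 23), (17, q, 22, 34, 5), (17, u, 21, 28, 23), (17, u, 21, 34, 5), (17, z, 17, 28, 23), (17, z, 17, 34, 5)}.
Joining (T ⨝ Q) and S on C yields {(16, a, 24, 21, 5, 13, 5), (16, a, 24, 21, 5, 23, 24), (16, a, 24, 23, 40, 13, 5), (16, a, 24, 23, 40, 23, 24), (16, a, 24, 30, 23, 13, 5), (16, a, 24, 30, 23, 23, 24), (16, a, 24, 30, 26, 13, 5), (16, a, 24, 30, 26, 23, 24), (16, a, 24, 38, 20, 13, 5), (16, a, 24, 38, 20, 23, 24), (16, a, 24, 7, 35, 13, 5), (16, a, 24, 7, 35, 23, 24), (16, c, 20, 21, 5, 10, 11), (16, c, 20, 21, 5, 12, 14), (16, c, 20, 23, 40, 10, 11), (16, c, 20, 23, 40, 12, 14), (16, c, 20, 30, 23, 10, 11), (16, c, 20, 30, 23, 12, 14), (16, c, 20, 30, 26, 10, 11), (16, c, 20, 30, 26, 12, 14), (16, c, 20, 38, 20, 10, 11), (16, c, 20, 38, 20, 12, 14), (16, c, 20, 7, 35, 10, 11), (16, c, 20, 7, 35, 12, 14), (16, r, 25, 21, 5, 39, 40), (16, r, 25, 23, 40, 39, 40), (16, r, 25, 30, 23, 39, 40), (16, r, 25, 30, 26, 39, 40), (16, r, 25, 38, 20, 39, 40), (16, r, 25, 7, 35, 39, 40), (16, s, 24, 21, 5, 16, 26), (16, s, 24, 23, 40, 16, 26), (16, s, 24, 30, 23, 16, 26), (16, s, 24, 30, 26, 16, 26), (16, s, 24, 38, 20, 16, 26), (16, s, 24, 7, 35, 16, 26)}.
Selection F ≠ 35: {(16, a, 24, 21, 5, 13, 5), (16, a, 24, 21, 5, 23, 24), (16, a, 24, 23, 40, 13, 5), (16, a, 24, 23, 40, 23, 24), (16, a, 24, 30, 23, 13, 5), (16, a, 24, 30, 23, 23, 24), (16, a, 24, 30, 26, 13, 5), (16, a, 24, 30, 26, 23, 24), (16, a, 24, 38, 20, 13, 5), (16, a, 24, 38, 20, 23, 24), (16, c, 20, 21, 5, 10, 11), (16, c, 20, 21, 5, 12, 14), (16, c, 20, 23, 40, 10, 11), (16, c, 20, 23, 40, 12, 14), (16, c, 20, 30, 23, 10, 11), (16, c, 20, 30, 23, 12, 14), (16, c, 20, 30, 26, 10, 11), (16, c, 20, 30, 26, 12, 14), (16, c, 20, 38, 20, 10, 11), (16, c, 20, 38, 20, 12, 14), (16, r, 25, 21, 5, 39, 40), (16, r, 25, 23, 40, 39, 40), (16, r, 25, 30, 23, 39, 40), (16, r, 25, 30, 26, 39, 40), (16, r, 25, 38, 20, 39, 40), (16, s, 24, 21, 5, 16, 26), (16, s, 24, 23, 40, 16, 26), (16, s, 24, 30, 23, 16, 26), (16, s, 24, 30, 26, 16, 26), (16, s, 24, 38, 20, 16, 26)}
Selection F ≤ E: {(16, a, 24, 21, 5, 13, 5), (16, a, 24, 21, 5, 23, 24), (16, a, 24, 30, 23, 13, 5), (16, a, 24, 30, 23, 23, 24), (16, a, 24, 38, 20, 13, 5), (16, a, 24, 38, 20, 23, 24), (16, c, 20, 21, 5, 10, 11), (16, c, 20, 21, 5, 12, 14), (16, c, 20, 38, 20, 10, 11), (16, c, 20, 38, 20, 12, 14), (16, r, 25, 21, 5, 39, 40), (16, r, 25, 30, 23, 39, 40), (16, r, 25, 38, 20, 39, 40), (16, s, 24, 21, 5, 16, 26), (16, s, 24, 30, 23, 16, 26), (16, s, 24, 38, 20, 16, 26)}
π[D, C, A]: project onto (D, C, A) (10 duplicate(s) eliminated) → {(10, c, 16), (12, c, 16), (13, a, 16), (16, s, 16), (23, a, 16), (39, r, 16)}

{(10, c, 16), (12, c, 16), (13, a, 16), (16, s, 16), (23, a, 16), (39, r, 16)}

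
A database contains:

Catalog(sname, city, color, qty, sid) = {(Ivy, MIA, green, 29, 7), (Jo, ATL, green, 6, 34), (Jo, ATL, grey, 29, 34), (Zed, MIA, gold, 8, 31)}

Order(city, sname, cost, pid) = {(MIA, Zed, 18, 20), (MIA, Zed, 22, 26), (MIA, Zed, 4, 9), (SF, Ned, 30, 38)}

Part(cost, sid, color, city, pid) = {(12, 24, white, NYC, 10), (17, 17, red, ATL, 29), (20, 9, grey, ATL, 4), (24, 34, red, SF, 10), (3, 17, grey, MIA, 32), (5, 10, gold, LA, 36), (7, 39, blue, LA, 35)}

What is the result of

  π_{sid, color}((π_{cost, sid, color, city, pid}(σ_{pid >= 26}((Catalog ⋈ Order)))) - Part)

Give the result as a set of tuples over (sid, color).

{(31, gold)}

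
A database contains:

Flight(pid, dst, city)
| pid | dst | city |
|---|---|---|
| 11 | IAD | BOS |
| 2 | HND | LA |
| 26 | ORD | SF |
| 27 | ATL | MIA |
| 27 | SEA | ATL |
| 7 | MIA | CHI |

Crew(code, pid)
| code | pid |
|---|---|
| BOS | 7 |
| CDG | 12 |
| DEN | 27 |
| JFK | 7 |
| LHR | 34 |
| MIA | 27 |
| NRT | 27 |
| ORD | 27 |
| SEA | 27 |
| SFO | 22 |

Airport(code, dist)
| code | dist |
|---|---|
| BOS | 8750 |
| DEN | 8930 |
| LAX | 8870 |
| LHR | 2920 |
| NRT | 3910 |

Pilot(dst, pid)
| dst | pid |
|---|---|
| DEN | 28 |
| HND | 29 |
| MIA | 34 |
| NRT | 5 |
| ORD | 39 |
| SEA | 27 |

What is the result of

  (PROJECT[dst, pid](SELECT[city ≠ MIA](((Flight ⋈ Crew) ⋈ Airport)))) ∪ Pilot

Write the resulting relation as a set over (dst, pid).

Joining Flight and Crew on pid yields {(27, ATL, MIA, DEN), (27, ATL, MIA, MIA), (27, ATL, MIA, NRT), (27, ATL, MIA, ORD), (27, ATL, MIA, SEA), (27, SEA, ATL, DEN), (27, SEA, ATL, MIA), (27, SEA, ATL, NRT), (27, SEA, ATL, ORD), (27, SEA, ATL, SEA), (7, MIA, CHI, BOS), (7, MIA, CHI, JFK)}.
Joining (Flight ⋈ Crew) and Airport on code yields {(27, ATL, MIA, DEN, 8930), (27, ATL, MIA, NRT, 3910), (27, SEA, ATL, DEN, 8930), (27, SEA, ATL, NRT, 3910), (7, MIA, CHI, BOS, 8750)}.
σ[city ≠ MIA]: keep tuples satisfying city ≠ MIA → {(27, SEA, ATL, DEN, 8930), (27, SEA, ATL, NRT, 3910), (7, MIA, CHI, BOS, 8750)}
π[dst, pid]: project onto (dst, pid) (1 duplicate(s) eliminated) → {(MIA, 7), (SEA, 27)}
Taking the union: {(DEN, 28), (HND, 29), (MIA, 34), (MIA, 7), (NRT, 5), (ORD, 39), (SEA, 27)}

{(DEN, 28), (HND, 29), (MIA, 34), (MIA, 7), (NRT, 5), (ORD, 39), (SEA, 27)}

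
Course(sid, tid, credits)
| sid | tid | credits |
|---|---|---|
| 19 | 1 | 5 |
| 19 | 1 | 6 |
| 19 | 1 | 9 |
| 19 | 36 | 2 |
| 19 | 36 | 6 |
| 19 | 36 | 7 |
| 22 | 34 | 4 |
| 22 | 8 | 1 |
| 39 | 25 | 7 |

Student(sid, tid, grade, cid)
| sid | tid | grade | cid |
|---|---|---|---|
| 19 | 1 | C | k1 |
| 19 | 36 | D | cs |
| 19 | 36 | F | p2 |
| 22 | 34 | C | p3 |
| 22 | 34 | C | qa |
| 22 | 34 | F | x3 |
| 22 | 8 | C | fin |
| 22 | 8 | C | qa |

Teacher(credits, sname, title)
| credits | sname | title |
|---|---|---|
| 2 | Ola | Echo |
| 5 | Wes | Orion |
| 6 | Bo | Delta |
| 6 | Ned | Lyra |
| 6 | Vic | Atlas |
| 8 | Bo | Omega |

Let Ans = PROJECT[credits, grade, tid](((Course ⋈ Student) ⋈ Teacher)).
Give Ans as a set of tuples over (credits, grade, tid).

{(2, D, 36), (2, F, 36), (5, C, 1), (6, C, 1), (6, D, 36), (6, F, 36)}

Natural join on sid, tid: {(19, 1, 5, C, k1), (19, 1, 6, C, k1), (19, 1, 9, C, k1), (19, 36, 2, D, cs), (19, 36, 2, F, p2), (19, 36, 6, D, cs), (19, 36, 6, F, p2), (19, 36, 7, D, cs), (19, 36, 7, F, p2), (22, 34, 4, C, p3), (22, 34, 4, C, qa), (22, 34, 4, F, x3), (22, 8, 1, C, fin), (22, 8, 1, C, qa)}
Natural join on credits: {(19, 1, 5, C, k1, Wes, Orion), (19, 1, 6, C, k1, Bo, Delta), (19, 1, 6, C, k1, Ned, Lyra), (19, 1, 6, C, k1, Vic, Atlas), (19, 36, 2, D, cs, Ola, Echo), (19, 36, 2, F, p2, Ola, Echo), (19, 36, 6, D, cs, Bo, Delta), (19, 36, 6, D, cs, Ned, Lyra), (19, 36, 6, D, cs, Vic, Atlas), (19, 36, 6, F, p2, Bo, Delta), (19, 36, 6, F, p2, Ned, Lyra), (19, 36, 6, F, p2, Vic, Atlas)}
Keep only column(s) credits, grade, tid (6 duplicate(s) eliminated): {(2, D, 36), (2, F, 36), (5, C, 1), (6, C, 1), (6, D, 36), (6, F, 36)}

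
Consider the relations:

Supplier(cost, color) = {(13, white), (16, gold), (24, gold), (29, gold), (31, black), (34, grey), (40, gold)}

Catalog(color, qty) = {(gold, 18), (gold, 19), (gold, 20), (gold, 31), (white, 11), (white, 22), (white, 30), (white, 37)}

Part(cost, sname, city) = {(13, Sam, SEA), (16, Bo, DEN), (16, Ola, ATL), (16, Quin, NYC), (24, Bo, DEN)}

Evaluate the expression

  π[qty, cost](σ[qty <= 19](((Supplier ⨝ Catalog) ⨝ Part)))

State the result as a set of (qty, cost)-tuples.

{(11, 13), (18, 16), (18, 24), (19, 16), (19, 24)}

Joining Supplier and Catalog on color yields {(13, white, 11), (13, white, 22), (13, white, 30), (13, white, 37), (16, gold, 18), (16, gold, 19), (16, gold, 20), (16, gold, 31), (24, gold, 18), (24, gold, 19), (24, gold, 20), (24, gold, 31), (29, gold, 18), (29, gold, 19), (29, gold, 20), (29, gold, 31), (40, gold, 18), (40, gold, 19), (40, gold, 20), (40, gold, 31)}.
Joining (Supplier ⨝ Catalog) and Part on cost yields {(13, white, 11, Sam, SEA), (13, white, 22, Sam, SEA), (13, white, 30, Sam, SEA), (13, white, 37, Sam, SEA), (16, gold, 18, Bo, DEN), (16, gold, 18, Ola, ATL), (16, gold, 18, Quin, NYC), (16, gold, 19, Bo, DEN), (16, gold, 19, Ola, ATL), (16, gold, 19, Quin, NYC), (16, gold, 20, Bo, DEN), (16, gold, 20, Ola, ATL), (16, gold, 20, Quin, NYC), (16, gold, 31, Bo, DEN), (16, gold, 31, Ola, ATL), (16, gold, 31, Quin, NYC), (24, gold, 18, Bo, DEN), (24, gold, 19, Bo, DEN), (24, gold, 20, Bo, DEN), (24, gold, 31, Bo, DEN)}.
Selection qty <= 19: {(13, white, 11, Sam, SEA), (16, gold, 18, Bo, DEN), (16, gold, 18, Ola, ATL), (16, gold, 18, Quin, NYC), (16, gold, 19, Bo, DEN), (16, gold, 19, Ola, ATL), (16, gold, 19, Quin, NYC), (24, gold, 18, Bo, DEN), (24, gold, 19, Bo, DEN)}
π[qty, cost]: project onto (qty, cost) (4 duplicate(s) eliminated) → {(11, 13), (18, 16), (18, 24), (19, 16), (19, 24)}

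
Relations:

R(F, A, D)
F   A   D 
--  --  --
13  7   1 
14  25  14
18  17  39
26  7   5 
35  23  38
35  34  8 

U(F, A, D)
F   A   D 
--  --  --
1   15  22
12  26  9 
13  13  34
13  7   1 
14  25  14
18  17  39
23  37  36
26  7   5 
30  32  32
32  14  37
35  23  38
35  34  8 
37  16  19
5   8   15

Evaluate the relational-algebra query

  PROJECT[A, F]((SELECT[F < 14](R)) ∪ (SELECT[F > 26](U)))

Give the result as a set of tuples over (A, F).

Selection F < 14: {(13, 7, 1)}
Selection F > 26: {(30, 32, 32), (32, 14, 37), (35, 23, 38), (35, 34, 8), (37, 16, 19)}
Union: {(13, 7, 1)} with {(30, 32, 32), (32, 14, 37), (35, 23, 38), (35, 34, 8), (37, 16, 19)} → {(13, 7, 1), (30, 32, 32), (32, 14, 37), (35, 23, 38), (35, 34, 8), (37, 16, 19)}
π[A, F]: project onto (A, F) → {(14, 32), (16, 37), (23, 35), (32, 30), (34, 35), (7, 13)}

{(14, 32), (16, 37), (23, 35), (32, 30), (34, 35), (7, 13)}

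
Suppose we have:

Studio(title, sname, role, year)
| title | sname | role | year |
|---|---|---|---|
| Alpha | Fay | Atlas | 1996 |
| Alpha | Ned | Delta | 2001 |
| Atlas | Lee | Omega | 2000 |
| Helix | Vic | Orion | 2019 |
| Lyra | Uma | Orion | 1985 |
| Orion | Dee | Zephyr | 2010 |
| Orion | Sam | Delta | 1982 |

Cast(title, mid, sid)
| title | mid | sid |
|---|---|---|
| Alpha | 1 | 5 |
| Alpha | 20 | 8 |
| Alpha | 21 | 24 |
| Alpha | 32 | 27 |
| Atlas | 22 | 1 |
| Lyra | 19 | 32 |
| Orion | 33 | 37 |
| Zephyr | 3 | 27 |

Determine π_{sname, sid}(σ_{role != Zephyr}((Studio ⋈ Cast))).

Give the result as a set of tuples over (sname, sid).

{(Fay, 24), (Fay, 27), (Fay, 5), (Fay, 8), (Lee, 1), (Ned, 24), (Ned, 27), (Ned, 5), (Ned, 8), (Sam, 37), (Uma, 32)}

Natural join on title: {(Alpha, Fay, Atlas, 1996, 1, 5), (Alpha, Fay, Atlas, 1996, 20, 8), (Alpha, Fay, Atlas, 1996, 21, 24), (Alpha, Fay, Atlas, 1996, 32, 27), (Alpha, Ned, Delta, 2001, 1, 5), (Alpha, Ned, Delta, 2001, 20, 8), (Alpha, Ned, Delta, 2001, 21, 24), (Alpha, Ned, Delta, 2001, 32, 27), (Atlas, Lee, Omega, 2000, 22, 1), (Lyra, Uma, Orion, 1985, 19, 32), (Orion, Dee, Zephyr, 2010, 33, 37), (Orion, Sam, Delta, 1982, 33, 37)}
Filtering on role != Zephyr leaves {(Alpha, Fay, Atlas, 1996, 1, 5), (Alpha, Fay, Atlas, 1996, 20, 8), (Alpha, Fay, Atlas, 1996, 21, 24), (Alpha, Fay, Atlas, 1996, 32, 27), (Alpha, Ned, Delta, 2001, 1, 5), (Alpha, Ned, Delta, 2001, 20, 8), (Alpha, Ned, Delta, 2001, 21, 24), (Alpha, Ned, Delta, 2001, 32, 27), (Atlas, Lee, Omega, 2000, 22, 1), (Lyra, Uma, Orion, 1985, 19, 32), (Orion, Sam, Delta, 1982, 33, 37)}.
Projecting to sname, sid: {(Fay, 24), (Fay, 27), (Fay, 5), (Fay, 8), (Lee, 1), (Ned, 24), (Ned, 27), (Ned, 5), (Ned, 8), (Sam, 37), (Uma, 32)}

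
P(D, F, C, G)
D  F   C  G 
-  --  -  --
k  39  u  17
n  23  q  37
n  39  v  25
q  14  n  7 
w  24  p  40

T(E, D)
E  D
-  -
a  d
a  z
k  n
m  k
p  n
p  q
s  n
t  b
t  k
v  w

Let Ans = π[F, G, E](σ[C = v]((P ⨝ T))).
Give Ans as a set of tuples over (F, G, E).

{(39, 25, k), (39, 25, p), (39, 25, s)}

Natural join on D: {(k, 39, u, 17, m), (k, 39, u, 17, t), (n, 23, q, 37, k), (n, 23, q, 37, p), (n, 23, q, 37, s), (n, 39, v, 25, k), (n, 39, v, 25, p), (n, 39, v, 25, s), (q, 14, n, 7, p), (w, 24, p, 40, v)}
Selection C = v: {(n, 39, v, 25, k), (n, 39, v, 25, p), (n, 39, v, 25, s)}
π[F, G, E]: project onto (F, G, E) → {(39, 25, k), (39, 25, p), (39, 25, s)}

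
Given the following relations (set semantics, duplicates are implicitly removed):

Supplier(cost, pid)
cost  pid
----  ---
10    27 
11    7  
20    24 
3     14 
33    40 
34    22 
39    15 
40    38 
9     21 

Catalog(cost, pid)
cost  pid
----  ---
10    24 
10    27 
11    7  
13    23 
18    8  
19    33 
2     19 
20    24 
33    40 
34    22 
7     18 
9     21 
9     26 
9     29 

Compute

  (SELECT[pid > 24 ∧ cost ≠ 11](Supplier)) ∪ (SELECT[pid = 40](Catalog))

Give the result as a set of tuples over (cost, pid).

{(10, 27), (33, 40), (40, 38)}

Apply σ_{pid > 24 ∧ cost ≠ 11}; surviving tuples: {(10, 27), (33, 40), (40, 38)}
Apply σ_{pid = 40}; surviving tuples: {(33, 40)}
Set union of the two operands is {(10, 27), (33, 40), (40, 38)}.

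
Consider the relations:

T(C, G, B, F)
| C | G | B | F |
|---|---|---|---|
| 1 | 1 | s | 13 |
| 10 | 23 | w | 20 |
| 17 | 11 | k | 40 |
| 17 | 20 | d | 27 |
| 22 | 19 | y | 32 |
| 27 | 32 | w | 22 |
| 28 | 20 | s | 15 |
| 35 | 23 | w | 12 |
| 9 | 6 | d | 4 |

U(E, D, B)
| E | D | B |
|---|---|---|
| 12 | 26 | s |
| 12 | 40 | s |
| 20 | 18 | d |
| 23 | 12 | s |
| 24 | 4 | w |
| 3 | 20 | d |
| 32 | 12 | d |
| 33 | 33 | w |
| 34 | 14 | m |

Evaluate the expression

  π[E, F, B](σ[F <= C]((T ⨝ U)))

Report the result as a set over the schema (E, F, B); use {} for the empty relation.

{(12, 15, s), (20, 4, d), (23, 15, s), (24, 12, w), (24, 22, w), (3, 4, d), (32, 4, d), (33, 12, w), (33, 22, w)}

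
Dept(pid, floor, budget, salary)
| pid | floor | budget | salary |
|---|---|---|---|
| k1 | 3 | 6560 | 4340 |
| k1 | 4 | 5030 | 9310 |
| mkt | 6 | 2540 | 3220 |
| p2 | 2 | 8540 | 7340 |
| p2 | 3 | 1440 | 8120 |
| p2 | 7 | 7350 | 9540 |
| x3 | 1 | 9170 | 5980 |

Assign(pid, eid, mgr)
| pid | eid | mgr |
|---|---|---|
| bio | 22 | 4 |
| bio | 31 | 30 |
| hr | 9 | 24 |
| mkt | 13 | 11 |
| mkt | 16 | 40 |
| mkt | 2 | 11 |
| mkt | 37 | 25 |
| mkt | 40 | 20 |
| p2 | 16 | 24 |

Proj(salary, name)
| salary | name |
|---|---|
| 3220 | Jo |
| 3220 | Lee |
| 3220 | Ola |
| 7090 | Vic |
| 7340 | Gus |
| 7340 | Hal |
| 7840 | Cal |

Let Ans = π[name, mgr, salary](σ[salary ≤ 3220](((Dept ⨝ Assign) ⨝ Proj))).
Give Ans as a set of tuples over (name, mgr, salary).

{(Jo, 11, 3220), (Jo, 20, 3220), (Jo, 25, 3220), (Jo, 40, 3220), (Lee, 11, 3220), (Lee, 20, 3220), (Lee, 25, 3220), (Lee, 40, 3220), (Ola, 11, 3220), (Ola, 20, 3220), (Ola, 25, 3220), (Ola, 40, 3220)}

Dept ⋈ Assign (natural join on pid): {(mkt, 6, 2540, 3220, 13, 11), (mkt, 6, 2540, 3220, 16, 40), (mkt, 6, 2540, 3220, 2, 11), (mkt, 6, 2540, 3220, 37, 25), (mkt, 6, 2540, 3220, 40, 20), (p2, 2, 8540, 7340, 16, 24), (p2, 3, 1440, 8120, 16, 24), (p2, 7, 7350, 9540, 16, 24)}
(Dept ⨝ Assign) ⋈ Proj (natural join on salary): {(mkt, 6, 2540, 3220, 13, 11, Jo), (mkt, 6, 2540, 3220, 13, 11, Lee), (mkt, 6, 2540, 3220, 13, 11, Ola), (mkt, 6, 2540, 3220, 16, 40, Jo), (mkt, 6, 2540, 3220, 16, 40, Lee), (mkt, 6, 2540, 3220, 16, 40, Ola), (mkt, 6, 2540, 3220, 2, 11, Jo), (mkt, 6, 2540, 3220, 2, 11, Lee), (mkt, 6, 2540, 3220, 2, 11, Ola), (mkt, 6, 2540, 3220, 37, 25, Jo), (mkt, 6, 2540, 3220, 37, 25, Lee), (mkt, 6, 2540, 3220, 37, 25, Ola), (mkt, 6, 2540, 3220, 40, 20, Jo), (mkt, 6, 2540, 3220, 40, 20, Lee), (mkt, 6, 2540, 3220, 40, 20, Ola), (p2, 2, 8540, 7340, 16, 24, Gus), (p2, 2, 8540, 7340, 16, 24, Hal)}
σ[salary ≤ 3220]: keep tuples satisfying salary ≤ 3220 → {(mkt, 6, 2540, 3220, 13, 11, Jo), (mkt, 6, 2540, 3220, 13, 11, Lee), (mkt, 6, 2540, 3220, 13, 11, Ola), (mkt, 6, 2540, 3220, 16, 40, Jo), (mkt, 6, 2540, 3220, 16, 40, Lee), (mkt, 6, 2540, 3220, 16, 40, Ola), (mkt, 6, 2540, 3220, 2, 11, Jo), (mkt, 6, 2540, 3220, 2, 11, Lee), (mkt, 6, 2540, 3220, 2, 11, Ola), (mkt, 6, 2540, 3220, 37, 25, Jo), (mkt, 6, 2540, 3220, 37, 25, Lee), (mkt, 6, 2540, 3220, 37, 25, Ola), (mkt, 6, 2540, 3220, 40, 20, Jo), (mkt, 6, 2540, 3220, 40, 20, Lee), (mkt, 6, 2540, 3220, 40, 20, Ola)}
π[name, mgr, salary]: project onto (name, mgr, salary) (3 duplicate(s) eliminated) → {(Jo, 11, 3220), (Jo, 20, 3220), (Jo, 25, 3220), (Jo, 40, 3220), (Lee, 11, 3220), (Lee, 20, 3220), (Lee, 25, 3220), (Lee, 40, 3220), (Ola, 11, 3220), (Ola, 20, 3220), (Ola, 25, 3220), (Ola, 40, 3220)}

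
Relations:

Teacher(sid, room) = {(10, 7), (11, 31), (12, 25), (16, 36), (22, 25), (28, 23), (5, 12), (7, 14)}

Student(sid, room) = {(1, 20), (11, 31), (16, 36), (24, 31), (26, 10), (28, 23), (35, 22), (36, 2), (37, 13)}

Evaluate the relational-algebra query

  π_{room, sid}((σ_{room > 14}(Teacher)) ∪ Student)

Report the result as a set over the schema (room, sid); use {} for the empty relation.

Apply σ_{room > 14}; surviving tuples: {(11, 31), (12, 25), (16, 36), (22, 25), (28, 23)}
Set union of the two operands is {(1, 20), (11, 31), (12, 25), (16, 36), (22, 25), (24, 31), (26, 10), (28, 23), (35, 22), (36, 2), (37, 13)}.
π[room, sid]: project onto (room, sid) → {(10, 26), (13, 37), (2, 36), (20, 1), (22, 35), (23, 28), (25, 12), (25, 22), (31, 11), (31, 24), (36, 16)}

{(10, 26), (13, 37), (2, 36), (20, 1), (22, 35), (23, 28), (25, 12), (25, 22), (31, 11), (31, 24), (36, 16)}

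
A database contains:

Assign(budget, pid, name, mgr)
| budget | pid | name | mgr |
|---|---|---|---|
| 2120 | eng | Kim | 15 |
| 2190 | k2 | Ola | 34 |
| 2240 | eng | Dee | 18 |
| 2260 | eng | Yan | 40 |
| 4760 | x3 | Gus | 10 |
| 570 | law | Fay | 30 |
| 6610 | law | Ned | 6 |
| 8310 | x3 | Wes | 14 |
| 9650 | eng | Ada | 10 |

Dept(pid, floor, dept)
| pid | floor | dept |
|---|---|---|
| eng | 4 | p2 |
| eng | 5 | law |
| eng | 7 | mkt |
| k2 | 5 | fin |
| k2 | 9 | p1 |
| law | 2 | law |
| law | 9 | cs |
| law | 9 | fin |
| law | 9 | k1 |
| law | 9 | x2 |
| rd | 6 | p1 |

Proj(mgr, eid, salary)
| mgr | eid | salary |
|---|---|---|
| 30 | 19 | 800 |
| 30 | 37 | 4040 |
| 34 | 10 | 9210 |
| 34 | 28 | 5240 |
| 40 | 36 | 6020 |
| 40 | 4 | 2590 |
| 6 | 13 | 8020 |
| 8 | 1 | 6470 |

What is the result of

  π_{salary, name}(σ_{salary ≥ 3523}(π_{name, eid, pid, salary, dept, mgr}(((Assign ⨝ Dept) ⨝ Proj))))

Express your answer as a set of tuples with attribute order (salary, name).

{(4040, Fay), (5240, Ola), (6020, Yan), (8020, Ned), (9210, Ola)}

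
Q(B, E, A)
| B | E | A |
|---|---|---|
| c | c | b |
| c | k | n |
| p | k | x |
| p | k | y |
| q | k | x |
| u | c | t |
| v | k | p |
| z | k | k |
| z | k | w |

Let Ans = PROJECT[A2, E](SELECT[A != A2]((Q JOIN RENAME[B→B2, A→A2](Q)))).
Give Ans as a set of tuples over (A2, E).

ρ[B→B2, A→A2]: schema becomes (B2, E, A2); tuples unchanged.
Q ⋈ RENAME[B→B2, A→A2](Q) (natural join on E): {(c, c, b, c, b), (c, c, b, u, t), (c, k, n, c, n), (c, k, n, p, x), (c, k, n, p, y), (c, k, n, q, x), (c, k, n, v, p), (c, k, n, z, k), (c, k, n, z, w), (p, k, x, c, n), (p, k, x, p, x), (p, k, x, p, y), (p, k, x, q, x), (p, k, x, v, p), (p, k, x, z, k), (p, k, x, z, w), (p, k, y, c, n), (p, k, y, p, x), (p, k, y, p, y), (p, k, y, q, x), (p, k, y, v, p), (p, k, y, z, k), (p, k, y, z, w), (q, k, x, c, n), (q, k, x, p, x), (q, k, x, p, y), (q, k, x, q, x), (q, k, x, v, p), (q, k, x, z, k), (q, k, x, z, w), (u, c, t, c, b), (u, c, t, u, t), (v, k, p, c, n), (v, k, p, p, x), (v, k, p, p, y), (v, k, p, q, x), (v, k, p, v, p), (v, k, p, z, k), (v, k, p, z, w), (z, k, k, c, n), (z, k, k, p, x), (z, k, k, p, y), (z, k, k, q, x), (z, k, k, v, p), (z, k, k, z, k), (z, k, k, z, w), (z, k, w, c, n), (z, k, w, p, x), (z, k, w, p, y), (z, k, w, q, x), (z, k, w, v, p), (z, k, w, z, k), (z, k, w, z, w)}
Filtering on A != A2 leaves {(c, c, b, u, t), (c, k, n, p, x), (c, k, n, p, y), (c, k, n, q, x), (c, k, n, v, p), (c, k, n, z, k), (c, k, n, z, w), (p, k, x, c, n), (p, k, x, p, y), (p, k, x, v, p), (p, k, x, z, k), (p, k, x, z, w), (p, k, y, c, n), (p, k, y, p, x), (p, k, y, q, x), (p, k, y, v, p), (p, k, y, z, k), (p, k, y, z, w), (q, k, x, c, n), (q, k, x, p, y), (q, k, x, v, p), (q, k, x, z, k), (q, k, x, z, w), (u, c, t, c, b), (v, k, p, c, n), (v, k, p, p, x), (v, k, p, p, y), (v, k, p, q, x), (v, k, p, z, k), (v, k, p, z, w), (z, k, k, c, n), (z, k, k, p, x), (z, k, k, p, y), (z, k, k, q, x), (z, k, k, v, p), (z, k, k, z, w), (z, k, w, c, n), (z, k, w, p, x), (z, k, w, p, y), (z, k, w, q, x), (z, k, w, v, p), (z, k, w, z, k)}.
π_{A2, E} gives {(b, c), (k, k), (n, k), (p, k), (t, c), (w, k), (x, k), (y, k)} (34 duplicate(s) eliminated).

{(b, c), (k, k), (n, k), (p, k), (t, c), (w, k), (x, k), (y, k)}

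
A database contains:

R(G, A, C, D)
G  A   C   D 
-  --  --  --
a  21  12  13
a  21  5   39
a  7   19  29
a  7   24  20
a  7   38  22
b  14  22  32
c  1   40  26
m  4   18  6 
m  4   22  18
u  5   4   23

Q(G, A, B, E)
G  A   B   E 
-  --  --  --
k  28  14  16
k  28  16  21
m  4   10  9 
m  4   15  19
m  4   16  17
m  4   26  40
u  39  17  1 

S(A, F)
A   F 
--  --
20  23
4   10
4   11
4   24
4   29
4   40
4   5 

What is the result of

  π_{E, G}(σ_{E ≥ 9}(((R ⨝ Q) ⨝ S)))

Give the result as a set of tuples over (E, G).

R ⋈ Q (natural join on G, A): {(m, 4, 18, 6, 10, 9), (m, 4, 18, 6, 15, 19), (m, 4, 18, 6, 16, 17), (m, 4, 18, 6, 26, 40), (m, 4, 22, 18, 10, 9), (m, 4, 22, 18, 15, 19), (m, 4, 22, 18, 16, 17), (m, 4, 22, 18, 26, 40)}
(R ⨝ Q) ⋈ S (natural join on A): {(m, 4, 18, 6, 10, 9, 10), (m, 4, 18, 6, 10, 9, 11), (m, 4, 18, 6, 10, 9, 24), (m, 4, 18, 6, 10, 9, 29), (m, 4, 18, 6, 10, 9, 40), (m, 4, 18, 6, 10, 9, 5), (m, 4, 18, 6, 15, 19, 10), (m, 4, 18, 6, 15, 19, 11), (m, 4, 18, 6, 15, 19, 24), (m, 4, 18, 6, 15, 19, 29), (m, 4, 18, 6, 15, 19, 40), (m, 4, 18, 6, 15, 19, 5), (m, 4, 18, 6, 16, 17, 10), (m, 4, 18, 6, 16, 17, 11), (m, 4, 18, 6, 16, 17, 24), (m, 4, 18, 6, 16, 17, 29), (m, 4, 18, 6, 16, 17, 40), (m, 4, 18, 6, 16, 17, 5), (m, 4, 18, 6, 26, 40, 10), (m, 4, 18, 6, 26, 40, 11), (m, 4, 18, 6, 26, 40, 24), (m, 4, 18, 6, 26, 40, 29), (m, 4, 18, 6, 26, 40, 40), (m, 4, 18, 6, 26, 40, 5), (m, 4, 22, 18, 10, 9, 10), (m, 4, 22, 18, 10, 9, 11), (m, 4, 22, 18, 10, 9, 24), (m, 4, 22, 18, 10, 9, 29), (m, 4, 22, 18, 10, 9, 40), (m, 4, 22, 18, 10, 9, 5), (m, 4, 22, 18, 15, 19, 10), (m, 4, 22, 18, 15, 19, 11), (m, 4, 22, 18, 15, 19, 24), (m, 4, 22, 18, 15, 19, 29), (m, 4, 22, 18, 15, 19, 40), (m, 4, 22, 18, 15, 19, 5), (m, 4, 22, 18, 16, 17, 10), (m, 4, 22, 18, 16, 17, 11), (m, 4, 22, 18, 16, 17, 24), (m, 4, 22, 18, 16, 17, 29), (m, 4, 22, 18, 16, 17, 40), (m, 4, 22, 18, 16, 17, 5), (m, 4, 22, 18, 26, 40, 10), (m, 4, 22, 18, 26, 40, 11), (m, 4, 22, 18, 26, 40, 24), (m, 4, 22, 18, 26, 40, 29), (m, 4, 22, 18, 26, 40, 40), (m, 4, 22, 18, 26, 40, 5)}
Filtering on E ≥ 9 leaves {(m, 4, 18, 6, 10, 9, 10), (m, 4, 18, 6, 10, 9, 11), (m, 4, 18, 6, 10, 9, 24), (m, 4, 18, 6, 10, 9, 29), (m, 4, 18, 6, 10, 9, 40), (m, 4, 18, 6, 10, 9, 5), (m, 4, 18, 6, 15, 19, 10), (m, 4, 18, 6, 15, 19, 11), (m, 4, 18, 6, 15, 19, 24), (m, 4, 18, 6, 15, 19, 29), (m, 4, 18, 6, 15, 19, 40), (m, 4, 18, 6, 15, 19, 5), (m, 4, 18, 6, 16, 17, 10), (m, 4, 18, 6, 16, 17, 11), (m, 4, 18, 6, 16, 17, 24), (m, 4, 18, 6, 16, 17, 29), (m, 4, 18, 6, 16, 17, 40), (m, 4, 18, 6, 16, 17, 5), (m, 4, 18, 6, 26, 40, 10), (m, 4, 18, 6, 26, 40, 11), (m, 4, 18, 6, 26, 40, 24), (m, 4, 18, 6, 26, 40, 29), (m, 4, 18, 6, 26, 40, 40), (m, 4, 18, 6, 26, 40, 5), (m, 4, 22, 18, 10, 9, 10), (m, 4, 22, 18, 10, 9, 11), (m, 4, 22, 18, 10, 9, 24), (m, 4, 22, 18, 10, 9, 29), (m, 4, 22, 18, 10, 9, 40), (m, 4, 22, 18, 10, 9, 5), (m, 4, 22, 18, 15, 19, 10), (m, 4, 22, 18, 15, 19, 11), (m, 4, 22, 18, 15, 19, 24), (m, 4, 22, 18, 15, 19, 29), (m, 4, 22, 18, 15, 19, 40), (m, 4, 22, 18, 15, 19, 5), (m, 4, 22, 18, 16, 17, 10), (m, 4, 22, 18, 16, 17, 11), (m, 4, 22, 18, 16, 17, 24), (m, 4, 22, 18, 16, 17, 29), (m, 4, 22, 18, 16, 17, 40), (m, 4, 22, 18, 16, 17, 5), (m, 4, 22, 18, 26, 40, 10), (m, 4, 22, 18, 26, 40, 11), (m, 4, 22, 18, 26, 40, 24), (m, 4, 22, 18, 26, 40, 29), (m, 4, 22, 18, 26, 40, 40), (m, 4, 22, 18, 26, 40, 5)}.
π[E, G]: project onto (E, G) (44 duplicate(s) eliminated) → {(17, m), (19, m), (40, m), (9, m)}

{(17, m), (19, m), (40, m), (9, m)}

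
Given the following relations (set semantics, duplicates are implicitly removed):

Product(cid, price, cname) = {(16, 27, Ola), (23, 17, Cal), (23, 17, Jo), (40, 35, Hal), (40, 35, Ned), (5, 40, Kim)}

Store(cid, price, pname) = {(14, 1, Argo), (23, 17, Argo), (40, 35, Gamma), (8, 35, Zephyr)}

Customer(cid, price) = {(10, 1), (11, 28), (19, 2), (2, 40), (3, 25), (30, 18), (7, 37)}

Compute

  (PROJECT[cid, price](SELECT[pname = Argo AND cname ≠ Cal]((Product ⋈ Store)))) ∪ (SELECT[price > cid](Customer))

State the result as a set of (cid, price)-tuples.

{(11, 28), (2, 40), (23, 17), (3, 25), (7, 37)}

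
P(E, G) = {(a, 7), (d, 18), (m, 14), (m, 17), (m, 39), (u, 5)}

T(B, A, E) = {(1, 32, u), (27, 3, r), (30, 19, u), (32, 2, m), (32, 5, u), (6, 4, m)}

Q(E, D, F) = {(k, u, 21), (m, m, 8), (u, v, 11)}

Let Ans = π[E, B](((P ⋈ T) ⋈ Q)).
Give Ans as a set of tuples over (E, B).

{(m, 32), (m, 6), (u, 1), (u, 30), (u, 32)}

P ⋈ T (natural join on E): {(m, 14, 32, 2), (m, 14, 6, 4), (m, 17, 32, 2), (m, 17, 6, 4), (m, 39, 32, 2), (m, 39, 6, 4), (u, 5, 1, 32), (u, 5, 30, 19), (u, 5, 32, 5)}
(P ⋈ T) ⋈ Q (natural join on E): {(m, 14, 32, 2, m, 8), (m, 14, 6, 4, m, 8), (m, 17, 32, 2, m, 8), (m, 17, 6, 4, m, 8), (m, 39, 32, 2, m, 8), (m, 39, 6, 4, m, 8), (u, 5, 1, 32, v, 11), (u, 5, 30, 19, v, 11), (u, 5, 32, 5, v, 11)}
Projecting to E, B (4 duplicate(s) eliminated): {(m, 32), (m, 6), (u, 1), (u, 30), (u, 32)}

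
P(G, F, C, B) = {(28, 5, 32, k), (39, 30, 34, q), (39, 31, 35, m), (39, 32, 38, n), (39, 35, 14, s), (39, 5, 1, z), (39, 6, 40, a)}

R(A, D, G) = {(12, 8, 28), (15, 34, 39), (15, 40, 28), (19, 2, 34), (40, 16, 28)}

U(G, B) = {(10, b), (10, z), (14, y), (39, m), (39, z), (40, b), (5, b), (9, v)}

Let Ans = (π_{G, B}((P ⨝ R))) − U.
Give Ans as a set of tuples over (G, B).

{(28, k), (39, a), (39, n), (39, q), (39, s)}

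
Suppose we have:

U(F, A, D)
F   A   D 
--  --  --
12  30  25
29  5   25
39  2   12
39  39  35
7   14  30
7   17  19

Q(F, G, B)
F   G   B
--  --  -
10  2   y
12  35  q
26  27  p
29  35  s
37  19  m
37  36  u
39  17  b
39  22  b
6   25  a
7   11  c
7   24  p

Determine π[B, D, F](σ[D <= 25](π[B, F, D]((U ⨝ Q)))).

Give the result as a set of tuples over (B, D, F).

U ⋈ Q (natural join on F): {(12, 30, 25, 35, q), (29, 5, 25, 35, s), (39, 2, 12, 17, b), (39, 2, 12, 22, b), (39, 39, 35, 17, b), (39, 39, 35, 22, b), (7, 14, 30, 11, c), (7, 14, 30, 24, p), (7, 17, 19, 11, c), (7, 17, 19, 24, p)}
Keep only column(s) B, F, D (2 duplicate(s) eliminated): {(b, 39, 12), (b, 39, 35), (c, 7, 19), (c, 7, 30), (p, 7, 19), (p, 7, 30), (q, 12, 25), (s, 29, 25)}
Filtering on D <= 25 leaves {(b, 39, 12), (c, 7, 19), (p, 7, 19), (q, 12, 25), (s, 29, 25)}.
Keep only column(s) B, D, F: {(b, 12, 39), (c, 19, 7), (p, 19, 7), (q, 25, 12), (s, 25, 29)}

{(b, 12, 39), (c, 19, 7), (p, 19, 7), (q, 25, 12), (s, 25, 29)}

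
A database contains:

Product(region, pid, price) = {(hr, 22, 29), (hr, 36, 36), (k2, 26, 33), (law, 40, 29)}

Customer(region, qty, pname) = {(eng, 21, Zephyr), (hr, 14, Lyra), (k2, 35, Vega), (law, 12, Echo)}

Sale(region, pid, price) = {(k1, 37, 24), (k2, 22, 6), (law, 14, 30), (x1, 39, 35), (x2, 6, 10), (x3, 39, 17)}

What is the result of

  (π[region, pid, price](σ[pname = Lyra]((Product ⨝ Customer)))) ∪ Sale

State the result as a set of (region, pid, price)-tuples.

Product ⋈ Customer (natural join on region): {(hr, 22, 29, 14, Lyra), (hr, 36, 36, 14, Lyra), (k2, 26, 33, 35, Vega), (law, 40, 29, 12, Echo)}
Apply σ_{pname = Lyra}; surviving tuples: {(hr, 22, 29, 14, Lyra), (hr, 36, 36, 14, Lyra)}
π_{region, pid, price} gives {(hr, 22, 29), (hr, 36, 36)}.
Set union of the two operands is {(hr, 22, 29), (hr, 36, 36), (k1, 37, 24), (k2, 22, 6), (law, 14, 30), (x1, 39, 35), (x2, 6, 10), (x3, 39, 17)}.

{(hr, 22, 29), (hr, 36, 36), (k1, 37, 24), (k2, 22, 6), (law, 14, 30), (x1, 39, 35), (x2, 6, 10), (x3, 39, 17)}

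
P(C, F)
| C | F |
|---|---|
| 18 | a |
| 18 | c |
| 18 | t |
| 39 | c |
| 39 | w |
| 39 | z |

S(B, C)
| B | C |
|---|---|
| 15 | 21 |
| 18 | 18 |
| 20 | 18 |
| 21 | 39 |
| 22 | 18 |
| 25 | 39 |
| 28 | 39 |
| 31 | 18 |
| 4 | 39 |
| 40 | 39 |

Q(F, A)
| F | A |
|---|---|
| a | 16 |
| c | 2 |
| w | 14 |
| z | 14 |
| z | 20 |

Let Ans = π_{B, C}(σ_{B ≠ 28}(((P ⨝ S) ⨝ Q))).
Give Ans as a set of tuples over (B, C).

{(18, 18), (20, 18), (21, 39), (22, 18), (25, 39), (31, 18), (4, 39), (40, 39)}

Joining P and S on C yields {(18, a, 18), (18, a, 20), (18, a, 22), (18, a, 31), (18, c, 18), (18, c, 20), (18, c, 22), (18, c, 31), (18, t, 18), (18, t, 20), (18, t, 22), (18, t, 31), (39, c, 21), (39, c, 25), (39, c, 28), (39, c, 4), (39, c, 40), (39, w, 21), (39, w, 25), (39, w, 28), (39, w, 4), (39, w, 40), (39, z, 21), (39, z, 25), (39, z, 28), (39, z, 4), (39, z, 40)}.
Joining (P ⨝ S) and Q on F yields {(18, a, 18, 16), (18, a, 20, 16), (18, a, 22, 16), (18, a, 31, 16), (18, c, 18, 2), (18, c, 20, 2), (18, c, 22, 2), (18, c, 31, 2), (39, c, 21, 2), (39, c, 25, 2), (39, c, 28, 2), (39, c, 4, 2), (39, c, 40, 2), (39, w, 21, 14), (39, w, 25, 14), (39, w, 28, 14), (39, w, 4, 14), (39, w, 40, 14), (39, z, 21, 14), (39, z, 21, 20), (39, z, 25, 14), (39, z, 25, 20), (39, z, 28, 14), (39, z, 28, 20), (39, z, 4, 14), (39, z, 4, 20), (39, z, 40, 14), (39, z, 40, 20)}.
σ[B ≠ 28]: keep tuples satisfying B ≠ 28 → {(18, a, 18, 16), (18, a, 20, 16), (18, a, 22, 16), (18, a, 31, 16), (18, c, 18, 2), (18, c, 20, 2), (18, c, 22, 2), (18, c, 31, 2), (39, c, 21, 2), (39, c, 25, 2), (39, c, 4, 2), (39, c, 40, 2), (39, w, 21, 14), (39, w, 25, 14), (39, w, 4, 14), (39, w, 40, 14), (39, z, 21, 14), (39, z, 21, 20), (39, z, 25, 14), (39, z, 25, 20), (39, z, 4, 14), (39, z, 4, 20), (39, z, 40, 14), (39, z, 40, 20)}
Projecting to B, C (16 duplicate(s) eliminated): {(18, 18), (20, 18), (21, 39), (22, 18), (25, 39), (31, 18), (4, 39), (40, 39)}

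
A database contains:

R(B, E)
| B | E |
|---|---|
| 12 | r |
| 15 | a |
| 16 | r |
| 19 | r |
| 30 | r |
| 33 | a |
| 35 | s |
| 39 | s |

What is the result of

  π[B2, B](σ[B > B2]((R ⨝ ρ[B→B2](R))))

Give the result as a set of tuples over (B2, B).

ρ[B→B2]: schema becomes (B2, E); tuples unchanged.
Joining R and ρ[B→B2](R) on E yields {(12, r, 12), (12, r, 16), (12, r, 19), (12, r, 30), (15, a, 15), (15, a, 33), (16, r, 12), (16, r, 16), (16, r, 19), (16, r, 30), (19, r, 12), (19, r, 16), (19, r, 19), (19, r, 30), (30, r, 12), (30, r, 16), (30, r, 19), (30, r, 30), (33, a, 15), (33, a, 33), (35, s, 35), (35, s, 39), (39, s, 35), (39, s, 39)}.
Filtering on B > B2 leaves {(16, r, 12), (19, r, 12), (19, r, 16), (30, r, 12), (30, r, 16), (30, r, 19), (33, a, 15), (39, s, 35)}.
Keep only column(s) B2, B: {(12, 16), (12, 19), (12, 30), (15, 33), (16, 19), (16, 30), (19, 30), (35, 39)}

{(12, 16), (12, 19), (12, 30), (15, 33), (16, 19), (16, 30), (19, 30), (35, 39)}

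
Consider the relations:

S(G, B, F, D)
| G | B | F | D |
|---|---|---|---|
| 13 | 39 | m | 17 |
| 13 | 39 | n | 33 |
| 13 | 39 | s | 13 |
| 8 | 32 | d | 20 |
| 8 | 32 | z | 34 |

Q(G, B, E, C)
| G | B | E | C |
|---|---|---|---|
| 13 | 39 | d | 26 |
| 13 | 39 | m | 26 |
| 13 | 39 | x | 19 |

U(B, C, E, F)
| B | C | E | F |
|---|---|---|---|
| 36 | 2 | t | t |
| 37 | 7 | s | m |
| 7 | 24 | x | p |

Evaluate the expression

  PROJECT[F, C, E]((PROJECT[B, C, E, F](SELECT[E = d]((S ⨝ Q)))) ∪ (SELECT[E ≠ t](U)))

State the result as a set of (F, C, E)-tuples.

Joining S and Q on G, B yields {(13, 39, m, 17, d, 26), (13, 39, m, 17, m, 26), (13, 39, m, 17, x, 19), (13, 39, n, 33, d, 26), (13, 39, n, 33, m, 26), (13, 39, n, 33, x, 19), (13, 39, s, 13, d, 26), (13, 39, s, 13, m, 26), (13, 39, s, 13, x, 19)}.
Selection E = d: {(13, 39, m, 17, d, 26), (13, 39, n, 33, d, 26), (13, 39, s, 13, d, 26)}
π_{B, C, E, F} gives {(39, 26, d, m), (39, 26, d, n), (39, 26, d, s)}.
Selection E ≠ t: {(37, 7, s, m), (7, 24, x, p)}
Set union of the two operands is {(37, 7, s, m), (39, 26, d, m), (39, 26, d, n), (39, 26, d, s), (7, 24, x, p)}.
π_{F, C, E} gives {(m, 26, d), (m, 7, s), (n, 26, d), (p, 24, x), (s, 26, d)}.

{(m, 26, d), (m, 7, s), (n, 26, d), (p, 24, x), (s, 26, d)}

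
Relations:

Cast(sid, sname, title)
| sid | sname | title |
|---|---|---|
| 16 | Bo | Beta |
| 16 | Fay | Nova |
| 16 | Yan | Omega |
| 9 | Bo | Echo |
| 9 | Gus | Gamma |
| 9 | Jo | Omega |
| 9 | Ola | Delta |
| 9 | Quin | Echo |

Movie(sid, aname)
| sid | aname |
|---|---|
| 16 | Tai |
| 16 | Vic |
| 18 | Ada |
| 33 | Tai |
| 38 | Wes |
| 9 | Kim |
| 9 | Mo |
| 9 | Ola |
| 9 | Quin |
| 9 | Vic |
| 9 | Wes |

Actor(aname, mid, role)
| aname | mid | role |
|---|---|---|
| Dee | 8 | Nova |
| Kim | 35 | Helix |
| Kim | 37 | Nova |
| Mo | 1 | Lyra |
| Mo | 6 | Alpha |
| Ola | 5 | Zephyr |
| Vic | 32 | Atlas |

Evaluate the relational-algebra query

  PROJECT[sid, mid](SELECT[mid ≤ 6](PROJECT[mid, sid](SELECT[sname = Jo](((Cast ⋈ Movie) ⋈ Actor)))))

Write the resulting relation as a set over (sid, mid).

{(9, 1), (9, 5), (9, 6)}

Natural join on sid: {(16, Bo, Beta, Tai), (16, Bo, Beta, Vic), (16, Fay, Nova, Tai), (16, Fay, Nova, Vic), (16, Yan, Omega, Tai), (16, Yan, Omega, Vic), (9, Bo, Echo, Kim), (9, Bo, Echo, Mo), (9, Bo, Echo, Ola), (9, Bo, Echo, Quin), (9, Bo, Echo, Vic), (9, Bo, Echo, Wes), (9, Gus, Gamma, Kim), (9, Gus, Gamma, Mo), (9, Gus, Gamma, Ola), (9, Gus, Gamma, Quin), (9, Gus, Gamma, Vic), (9, Gus, Gamma, Wes), (9, Jo, Omega, Kim), (9, Jo, Omega, Mo), (9, Jo, Omega, Ola), (9, Jo, Omega, Quin), (9, Jo, Omega, Vic), (9, Jo, Omega, Wes), (9, Ola, Delta, Kim), (9, Ola, Delta, Mo), (9, Ola, Delta, Ola), (9, Ola, Delta, Quin), (9, Ola, Delta, Vic), (9, Ola, Delta, Wes), (9, Quin, Echo, Kim), (9, Quin, Echo, Mo), (9, Quin, Echo, Ola), (9, Quin, Echo, Quin), (9, Quin, Echo, Vic), (9, Quin, Echo, Wes)}
Natural join on aname: {(16, Bo, Beta, Vic, 32, Atlas), (16, Fay, Nova, Vic, 32, Atlas), (16, Yan, Omega, Vic, 32, Atlas), (9, Bo, Echo, Kim, 35, Helix), (9, Bo, Echo, Kim, 37, Nova), (9, Bo, Echo, Mo, 1, Lyra), (9, Bo, Echo, Mo, 6, Alpha), (9, Bo, Echo, Ola, 5, Zephyr), (9, Bo, Echo, Vic, 32, Atlas), (9, Gus, Gamma, Kim, 35, Helix), (9, Gus, Gamma, Kim, 37, Nova), (9, Gus, Gamma, Mo, 1, Lyra), (9, Gus, Gamma, Mo, 6, Alpha), (9, Gus, Gamma, Ola, 5, Zephyr), (9, Gus, Gamma, Vic, 32, Atlas), (9, Jo, Omega, Kim, 35, Helix), (9, Jo, Omega, Kim, 37, Nova), (9, Jo, Omega, Mo, 1, Lyra), (9, Jo, Omega, Mo, 6, Alpha), (9, Jo, Omega, Ola, 5, Zephyr), (9, Jo, Omega, Vic, 32, Atlas), (9, Ola, Delta, Kim, 35, Helix), (9, Ola, Delta, Kim, 37, Nova), (9, Ola, Delta, Mo, 1, Lyra), (9, Ola, Delta, Mo, 6, Alpha), (9, Ola, Delta, Ola, 5, Zephyr), (9, Ola, Delta, Vic, 32, Atlas), (9, Quin, Echo, Kim, 35, Helix), (9, Quin, Echo, Kim, 37, Nova), (9, Quin, Echo, Mo, 1, Lyra), (9, Quin, Echo, Mo, 6, Alpha), (9, Quin, Echo, Ola, 5, Zephyr), (9, Quin, Echo, Vic, 32, Atlas)}
σ[sname = Jo]: keep tuples satisfying sname = Jo → {(9, Jo, Omega, Kim, 35, Helix), (9, Jo, Omega, Kim, 37, Nova), (9, Jo, Omega, Mo, 1, Lyra), (9, Jo, Omega, Mo, 6, Alpha), (9, Jo, Omega, Ola, 5, Zephyr), (9, Jo, Omega, Vic, 32, Atlas)}
Keep only column(s) mid, sid: {(1, 9), (32, 9), (35, 9), (37, 9), (5, 9), (6, 9)}
σ[mid ≤ 6]: keep tuples satisfying mid ≤ 6 → {(1, 9), (5, 9), (6, 9)}
Keep only column(s) sid, mid: {(9, 1), (9, 5), (9, 6)}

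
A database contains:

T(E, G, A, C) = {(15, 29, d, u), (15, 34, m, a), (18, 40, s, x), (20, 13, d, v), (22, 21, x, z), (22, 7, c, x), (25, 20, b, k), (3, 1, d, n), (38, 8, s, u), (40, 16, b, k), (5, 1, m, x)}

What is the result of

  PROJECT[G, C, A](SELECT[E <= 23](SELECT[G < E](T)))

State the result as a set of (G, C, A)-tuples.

{(1, n, d), (1, x, m), (13, v, d), (21, z, x), (7, x, c)}

Selection G < E: {(20, 13, d, v), (22, 21, x, z), (22, 7, c, x), (25, 20, b, k), (3, 1, d, n), (38, 8, s, u), (40, 16, b, k), (5, 1, m, x)}
Selection E <= 23: {(20, 13, d, v), (22, 21, x, z), (22, 7, c, x), (3, 1, d, n), (5, 1, m, x)}
π[G, C, A]: project onto (G, C, A) → {(1, n, d), (1, x, m), (13, v, d), (21, z, x), (7, x, c)}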